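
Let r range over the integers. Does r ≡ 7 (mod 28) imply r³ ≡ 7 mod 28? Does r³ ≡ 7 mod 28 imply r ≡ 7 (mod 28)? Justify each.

Equivalent; both directions hold.

(⇒) Suppose r ≡ 7 (mod 28). Write r = 28j + 7. Then (28j + 7)³ = 21952j³ + 16464j² + 4116j + 343 = 28(784j³ + 588j² + 147j + 12) + 7, so r³ ≡ 7 (mod 28).

(⇐) Conversely, suppose r³ ≡ 7 (mod 28). The only residue r in {0, …, 27} with r³ ≡ 7 (mod 28) is r = 7, so r ≡ 7 (mod 28).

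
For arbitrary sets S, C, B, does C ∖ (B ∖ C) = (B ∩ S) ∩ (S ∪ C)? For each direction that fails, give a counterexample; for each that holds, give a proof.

Neither inclusion holds.

(⊆) This inclusion fails. Take S = ∅, C = {1}, B = ∅; then 1 ∈ C ∖ (B ∖ C) but 1 ∉ (B ∩ S) ∩ (S ∪ C).

(⊇) This inclusion fails. Take S = {1}, C = ∅, B = {1}; then 1 ∈ (B ∩ S) ∩ (S ∪ C) but 1 ∉ C ∖ (B ∖ C).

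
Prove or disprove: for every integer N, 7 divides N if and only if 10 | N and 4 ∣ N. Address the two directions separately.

Both directions fail.

(⟹) This fails: take N = 7. Certainly 7 ∣ 7, but 10 ∤ 7.

(⟸) This fails: take N = 20. Both 10 ∣ 20 and 4 ∣ 20, yet 20 is not a multiple of 7 (since 20 = 2·7 + 6), so 7 ∤ 20.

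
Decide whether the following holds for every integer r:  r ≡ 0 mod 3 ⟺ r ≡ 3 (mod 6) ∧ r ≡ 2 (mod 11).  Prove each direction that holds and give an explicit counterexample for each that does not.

Not equivalent: only (⇐) holds.

[⇒] This fails: r = 0 gives 0 ≡ 0 (mod 3) but 0 ≡ 0 (mod 6), so the conjunction on the right does not hold.

[⇐] Conversely, if r ≡ 3 (mod 6) and r ≡ 2 (mod 11), then by the Chinese remainder theorem r ≡ 57 (mod 66). Since 57 ≡ 0 (mod 3) and 3 ∣ 66, we get r ≡ 0 (mod 3).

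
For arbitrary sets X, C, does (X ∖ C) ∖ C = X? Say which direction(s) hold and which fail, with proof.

(⟸) This inclusion fails. Take X = {1}, C = {1}; then 1 ∈ X but 1 ∉ (X ∖ C) ∖ C.

(⟹) Let x ∈ (X ∖ C) ∖ C. Then x ∈ X and x ∉ C, from which x ∈ X.

Only the forward inclusion holds.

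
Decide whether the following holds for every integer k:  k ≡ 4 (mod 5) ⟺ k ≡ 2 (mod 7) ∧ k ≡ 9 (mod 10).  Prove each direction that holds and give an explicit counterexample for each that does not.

Only the reverse direction holds.

[⇒] This fails: k = 64 gives 64 ≡ 4 (mod 5) but 64 ≡ 1 (mod 7), so the conjunction on the right does not hold.

[⇐] Conversely, if k ≡ 2 (mod 7) and k ≡ 9 (mod 10), then by the Chinese remainder theorem k ≡ 9 (mod 70). Since 9 ≡ 4 (mod 5) and 5 ∣ 70, we get k ≡ 4 (mod 5).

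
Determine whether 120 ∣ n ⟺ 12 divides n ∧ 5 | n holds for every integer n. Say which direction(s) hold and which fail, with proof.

(⇒) If 120 ∣ n, write n = 120q. Since 120 = 10·12, n = 12·(10q), so 12 ∣ n; and since 120 = 24·5, n = 5·(24q), so 5 ∣ n.

(⇐) This fails: take n = 60. Both 12 ∣ 60 and 5 ∣ 60, yet 60 is not a multiple of 120 (since 60 = 0·120 + 60), so 120 ∤ 60.

(⇒) holds; (⇐) fails.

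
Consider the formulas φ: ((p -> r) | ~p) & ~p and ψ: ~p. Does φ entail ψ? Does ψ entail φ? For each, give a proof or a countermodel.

[⇐] Assume the antecedent. If p is true, the antecedent cannot hold. If p is false, ((p -> r) | ~p) & ~p reduces to true regardless of the other variables. Either way ((p -> r) | ~p) & ~p holds.

[⇒] Assume the antecedent. If p is true, the antecedent cannot hold. If p is false, ~p reduces to true regardless of the other variables. Either way ~p holds.

Both implications hold.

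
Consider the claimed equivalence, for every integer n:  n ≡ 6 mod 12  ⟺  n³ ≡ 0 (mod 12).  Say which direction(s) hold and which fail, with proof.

The forward direction holds; the converse fails.

(→) Suppose n ≡ 6 mod 12. Write n = 12j + 6. Then (12j + 6)³ = 1728j³ + 2592j² + 1296j + 216 = 12(144j³ + 216j² + 108j + 18) + 0, so n³ ≡ 0 (mod 12).

(←) This fails: take n = 0. Then 0³ = 0 ≡ 0 (mod 12), yet 0 ≡ 0 (mod 12), not 6.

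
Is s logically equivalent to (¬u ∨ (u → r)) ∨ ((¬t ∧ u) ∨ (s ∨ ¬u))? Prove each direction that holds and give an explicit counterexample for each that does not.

(⇒) Assume the antecedent. If s is true, the consequent reduces to true regardless of the other variables. If s is false, the antecedent cannot hold. Either way the consequent holds.

(⇐) This fails. Under u = F, t = F, r = F, s = F, the left side is false but the right side is true.

(⇒) holds; (⇐) fails.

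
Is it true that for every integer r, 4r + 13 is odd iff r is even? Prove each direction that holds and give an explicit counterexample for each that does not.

Forward direction. This fails: take r = 7. Then 4r + 13 = 41, which is odd, yet r = 7 is odd, not even.

Converse. Suppose r is even. Since 4 is even, 4r is even for every r, so 4r + 13 has the same parity as 13, which is odd. Hence 4r + 13 is odd.

Only the reverse direction holds.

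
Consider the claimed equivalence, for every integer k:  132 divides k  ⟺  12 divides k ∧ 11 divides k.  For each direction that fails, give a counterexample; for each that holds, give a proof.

(→) If 132 ∣ k, write k = 132q. Since 132 = 11·12, k = 12·(11q), so 12 ∣ k; and since 132 = 12·11, k = 11·(12q), so 11 ∣ k.

(←) Suppose 12 ∣ k and 11 ∣ k. Any common multiple of 12 and 11 is a multiple of their lcm; here gcd(12, 11) = 1, so lcm(12, 11) = 12·11 = 132, so 132 ∣ k.

Both directions hold.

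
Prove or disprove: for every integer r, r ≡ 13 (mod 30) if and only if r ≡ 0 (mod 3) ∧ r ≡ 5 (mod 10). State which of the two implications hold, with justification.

(⟹) This fails: r = 13 gives 13 ≡ 13 (mod 30) but 13 ≡ 1 (mod 3), so the conjunction on the right does not hold.

(⟸) This fails: r = 15 satisfies both congruences on the right (15 ≡ 0 mod 3 and 15 ≡ 5 mod 10) yet 15 ≡ 15 (mod 30), not 13.

(⇒) fails and (⇐) fails.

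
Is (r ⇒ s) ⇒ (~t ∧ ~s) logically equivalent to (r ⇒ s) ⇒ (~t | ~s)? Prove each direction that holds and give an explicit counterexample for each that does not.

(→) Assume the antecedent. If s is true, the antecedent cannot hold. If s is false, (r ⇒ s) ⇒ (~t | ~s) reduces to true regardless of the other variables. Either way (r ⇒ s) ⇒ (~t | ~s) holds.

(←) This fails. Under s = T, t = F, r = F, the left side is false but the right side is true.

Not equivalent: only (⇒) holds.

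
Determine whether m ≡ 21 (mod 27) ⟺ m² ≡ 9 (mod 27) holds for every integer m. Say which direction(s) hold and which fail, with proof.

[⇒] Suppose m ≡ 21 (mod 27). Write m = 27j + 21. Then (27j + 21)² = 729j² + 1134j + 441 = 27(27j² + 42j + 16) + 9, so m² ≡ 9 (mod 27).

[⇐] This fails: take m = 3. Then 3² = 9 ≡ 9 (mod 27), yet 3 ≡ 3 (mod 27), not 21.

Only the forward implication holds.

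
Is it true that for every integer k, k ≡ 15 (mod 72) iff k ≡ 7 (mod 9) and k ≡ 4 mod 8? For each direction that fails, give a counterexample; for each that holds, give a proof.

(⇒) This fails: k = 15 gives 15 ≡ 15 (mod 72) but 15 ≡ 6 (mod 9), so the conjunction on the right does not hold.

(⇐) This fails: k = 52 satisfies both congruences on the right (52 ≡ 7 mod 9 and 52 ≡ 4 mod 8) yet 52 ≡ 52 (mod 72), not 15.

(⇒) fails and (⇐) fails.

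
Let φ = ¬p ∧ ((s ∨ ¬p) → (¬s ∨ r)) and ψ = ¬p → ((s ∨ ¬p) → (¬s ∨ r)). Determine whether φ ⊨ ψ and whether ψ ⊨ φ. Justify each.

(→) Assume the antecedent. If s is true, the antecedent forces (p = F, s = T, r = T), and ¬p → ((s ∨ ¬p) → (¬s ∨ r)) holds there. If s is false, ¬p → ((s ∨ ¬p) → (¬s ∨ r)) reduces to true regardless of the other variables. Either way ¬p → ((s ∨ ¬p) → (¬s ∨ r)) holds.

(←) This fails. Under p = T, s = F, r = F, the left side is false but the right side is true.

(⇒) holds; (⇐) fails.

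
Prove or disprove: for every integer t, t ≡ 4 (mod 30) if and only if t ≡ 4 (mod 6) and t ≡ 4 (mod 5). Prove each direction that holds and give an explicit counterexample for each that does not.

Converse. If t ≡ 4 (mod 6) and t ≡ 4 (mod 5), then by the Chinese remainder theorem t ≡ 4 (mod 30). This is exactly t ≡ 4 (mod 30).

Forward direction. Suppose t ≡ 4 (mod 30); write t = 30j + 4. Since 6 ∣ 30, reducing mod 6 gives t ≡ 4 (mod 6); since 5 ∣ 30, reducing mod 5 gives t ≡ 4 (mod 5).

The biconditional holds.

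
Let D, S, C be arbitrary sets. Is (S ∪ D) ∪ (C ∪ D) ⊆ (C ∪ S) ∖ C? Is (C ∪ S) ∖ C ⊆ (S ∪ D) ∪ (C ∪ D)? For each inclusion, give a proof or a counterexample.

Forward inclusion. This inclusion fails. Take D = {1}, S = ∅, C = ∅; then 1 ∈ (S ∪ D) ∪ (C ∪ D) but 1 ∉ (C ∪ S) ∖ C.

Reverse inclusion. Let x ∈ (C ∪ S) ∖ C. Then either x ∈ S and x ∉ D, C; or x ∈ D ∩ S and x ∉ C. In each case x ∈ (S ∪ D) ∪ (C ∪ D), so (C ∪ S) ∖ C ⊆ (S ∪ D) ∪ (C ∪ D).

(⊆) fails; (⊇) holds.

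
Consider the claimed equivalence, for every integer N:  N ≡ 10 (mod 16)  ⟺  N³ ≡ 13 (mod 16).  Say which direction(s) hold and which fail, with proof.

(→) This fails: take N = 10. Then 10 ≡ 10 (mod 16), but 10³ = 1000 ≡ 8 (mod 16), not 13.

(←) This fails: take N = 5. Then 5³ = 125 ≡ 13 (mod 16), yet 5 ≡ 5 (mod 16), not 10.

Neither direction holds.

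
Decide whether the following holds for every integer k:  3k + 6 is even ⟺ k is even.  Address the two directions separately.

The biconditional holds.

(⟸) Suppose k is even; write k = 2j. Then 3k + 6 = 3·(2j) + 6 = 2·3j + 6, which is even.

(⟹) Suppose 3k + 6 is even. Since 3 is odd, 3k and k have the same parity, so 3k + 6 ≡ k + 6 (mod 2). As 6 is even, 3k + 6 is even exactly when k is even. Thus k is even.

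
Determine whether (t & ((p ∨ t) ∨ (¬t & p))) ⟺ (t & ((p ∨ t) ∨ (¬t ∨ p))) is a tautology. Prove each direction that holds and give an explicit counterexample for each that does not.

(⟸) Assume the antecedent. If p is true, the antecedent forces (p = T, t = T), and t & ((p ∨ t) ∨ (¬t & p)) holds there. If p is false, the antecedent forces (p = F, t = T), and t & ((p ∨ t) ∨ (¬t & p)) holds there. Either way t & ((p ∨ t) ∨ (¬t & p)) holds.

(⟹) Assume the antecedent. If p is true, the antecedent forces (p = T, t = T), and t & ((p ∨ t) ∨ (¬t ∨ p)) holds there. If p is false, the antecedent forces (p = F, t = T), and t & ((p ∨ t) ∨ (¬t ∨ p)) holds there. Either way t & ((p ∨ t) ∨ (¬t ∨ p)) holds.

Both directions hold.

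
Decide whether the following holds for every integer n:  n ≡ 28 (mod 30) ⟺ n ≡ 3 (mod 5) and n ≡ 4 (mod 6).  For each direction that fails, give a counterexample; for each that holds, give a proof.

Both directions hold.

(⟹) Suppose n ≡ 28 (mod 30); write n = 30j + 28. Since 5 ∣ 30, reducing mod 5 gives n ≡ 28 ≡ 3 (mod 5); since 6 ∣ 30, reducing mod 6 gives n ≡ 28 ≡ 4 (mod 6).

(⟸) Conversely, if n ≡ 3 (mod 5) and n ≡ 4 (mod 6), then by the Chinese remainder theorem n ≡ 28 (mod 30). This is exactly n ≡ 28 (mod 30).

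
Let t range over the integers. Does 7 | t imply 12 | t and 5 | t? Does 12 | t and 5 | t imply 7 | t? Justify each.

Both directions fail.

(⟹) This fails: take t = 7. Certainly 7 ∣ 7, but 12 ∤ 7.

(⟸) This fails: take t = 60. Both 12 ∣ 60 and 5 ∣ 60, yet 60 is not a multiple of 7 (since 60 = 8·7 + 4), so 7 ∤ 60.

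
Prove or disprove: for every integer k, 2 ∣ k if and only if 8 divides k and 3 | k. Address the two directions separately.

Only the reverse direction holds.

(→) This fails: take k = 2. Certainly 2 ∣ 2, but 8 ∤ 2.

(←) Suppose 8 ∣ k and 3 ∣ k. Any common multiple of 8 and 3 is a multiple of their lcm; here gcd(8, 3) = 1, so lcm(8, 3) = 8·3 = 24, so 24 ∣ k. Since 2 ∣ 24, it follows that 2 ∣ k.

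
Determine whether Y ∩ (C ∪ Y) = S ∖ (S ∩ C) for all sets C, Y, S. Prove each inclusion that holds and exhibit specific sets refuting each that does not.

(⟹) This inclusion fails. Take C = ∅, Y = {1}, S = ∅; then 1 ∈ Y ∩ (C ∪ Y) but 1 ∉ S ∖ (S ∩ C).

(⟸) This inclusion fails. Take C = ∅, Y = ∅, S = {1}; then 1 ∈ S ∖ (S ∩ C) but 1 ∉ Y ∩ (C ∪ Y).

(⊆) fails and (⊇) fails.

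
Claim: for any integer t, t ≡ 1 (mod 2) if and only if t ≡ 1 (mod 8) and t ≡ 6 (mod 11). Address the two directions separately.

Only the converse holds.

(⇐) If t ≡ 1 (mod 8) and t ≡ 6 (mod 11), then by the Chinese remainder theorem t ≡ 17 (mod 88). Since 17 ≡ 1 (mod 2) and 2 ∣ 88, we get t ≡ 1 (mod 2).

(⇒) This fails: t = 1 gives 1 ≡ 1 (mod 2) but 1 ≡ 1 (mod 11), so the conjunction on the right does not hold.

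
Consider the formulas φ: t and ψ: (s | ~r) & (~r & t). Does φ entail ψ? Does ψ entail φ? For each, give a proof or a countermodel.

(→) This fails. Under r = T, s = F, t = T, the left side is true but the right side is false.

(←) Assume the antecedent. If r is true, the antecedent cannot hold. If r is false, the antecedent forces (r = F, s = F, t = T) or (r = F, s = T, t = T), and t holds there. Either way t holds.

Only the reverse direction holds.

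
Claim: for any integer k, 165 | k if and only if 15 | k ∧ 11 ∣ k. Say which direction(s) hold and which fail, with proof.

(→) If 165 ∣ k, write k = 165q. Since 165 = 11·15, k = 15·(11q), so 15 ∣ k; and since 165 = 15·11, k = 11·(15q), so 11 ∣ k.

(←) Suppose 15 ∣ k and 11 ∣ k. Any common multiple of 15 and 11 is a multiple of their lcm; here gcd(15, 11) = 1, so lcm(15, 11) = 15·11 = 165, so 165 ∣ k.

Both directions hold; the statement is true.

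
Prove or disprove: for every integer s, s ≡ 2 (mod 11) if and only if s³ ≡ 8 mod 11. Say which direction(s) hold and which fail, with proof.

Both implications hold.

(→) Suppose s ≡ 2 (mod 11). Write s = 11j + 2. Then (11j + 2)³ = 1331j³ + 726j² + 132j + 8 = 11(121j³ + 66j² + 12j) + 8, so s³ ≡ 8 (mod 11).

(←) Conversely, suppose s³ ≡ 8 (mod 11). The only residue r in {0, …, 10} with r³ ≡ 8 (mod 11) is r = 2, so s ≡ 2 (mod 11).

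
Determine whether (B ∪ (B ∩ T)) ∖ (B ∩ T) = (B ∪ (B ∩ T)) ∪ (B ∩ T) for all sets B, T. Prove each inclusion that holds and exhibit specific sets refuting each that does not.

The sets are not equal: only the forward inclusion holds.

(⊆) Let x ∈ (B ∪ (B ∩ T)) ∖ (B ∩ T). Then x ∈ B and x ∉ T, from which x ∈ (B ∪ (B ∩ T)) ∪ (B ∩ T).

(⊇) This inclusion fails. Take B = {1}, T = {1}; then 1 ∈ (B ∪ (B ∩ T)) ∪ (B ∩ T) but 1 ∉ (B ∪ (B ∩ T)) ∖ (B ∩ T).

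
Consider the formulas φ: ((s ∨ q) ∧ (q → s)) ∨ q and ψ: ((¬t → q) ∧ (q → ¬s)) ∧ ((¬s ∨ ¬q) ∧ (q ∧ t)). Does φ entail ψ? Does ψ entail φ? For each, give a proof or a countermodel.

[⇐] Assume the antecedent. If s is true, the antecedent cannot hold. If s is false, the antecedent forces (s = F, q = T, t = T), and ((s ∨ q) ∧ (q → s)) ∨ q holds there. Either way ((s ∨ q) ∧ (q → s)) ∨ q holds.

[⇒] This fails. Under s = T, q = F, t = F, the left side is true but the right side is false.

Only the reverse direction holds.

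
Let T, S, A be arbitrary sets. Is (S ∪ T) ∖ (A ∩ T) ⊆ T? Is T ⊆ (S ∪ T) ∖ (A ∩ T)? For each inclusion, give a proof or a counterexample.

Neither inclusion holds.

Forward inclusion. This inclusion fails. Take T = ∅, S = {1}, A = ∅; then 1 ∈ (S ∪ T) ∖ (A ∩ T) but 1 ∉ T.

Reverse inclusion. This inclusion fails. Take T = {1}, S = ∅, A = {1}; then 1 ∈ T but 1 ∉ (S ∪ T) ∖ (A ∩ T).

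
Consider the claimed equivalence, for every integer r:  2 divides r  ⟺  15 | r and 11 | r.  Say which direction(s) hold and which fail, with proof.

(⇒) This fails: take r = 2. Certainly 2 ∣ 2, but 15 ∤ 2.

(⇐) This fails: take r = 165. Both 15 ∣ 165 and 11 ∣ 165, yet 165 is not a multiple of 2 (since 165 = 82·2 + 1), so 2 ∤ 165.

Both directions fail.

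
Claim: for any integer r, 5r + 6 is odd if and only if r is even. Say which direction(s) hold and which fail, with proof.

(⇒) fails and (⇐) fails.

[⇒] This fails: r = 7 gives 5r + 6 = 41, which is odd, but 7 is odd, not even.

[⇐] This also fails: r = 6 is even, but 5r + 6 = 36 is even, not odd.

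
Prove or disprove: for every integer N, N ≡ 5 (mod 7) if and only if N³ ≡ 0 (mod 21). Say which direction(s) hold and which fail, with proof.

(⇒) fails and (⇐) fails.

(→) This fails: take N = 5. Then 5 ≡ 5 (mod 7), but 5³ = 125 ≡ 20 (mod 21), not 0.

(←) This fails: take N = 0. Then 0³ = 0 ≡ 0 (mod 21), yet 0 ≡ 0 (mod 7), not 5.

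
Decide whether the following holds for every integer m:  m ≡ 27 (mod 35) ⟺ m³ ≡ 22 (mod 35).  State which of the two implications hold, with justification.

(→) This fails: take m = 27. Then 27 ≡ 27 (mod 35), but 27³ = 19683 ≡ 13 (mod 35), not 22.

(←) This fails: take m = 8. Then 8³ = 512 ≡ 22 (mod 35), yet 8 ≡ 8 (mod 35), not 27.

Neither direction holds.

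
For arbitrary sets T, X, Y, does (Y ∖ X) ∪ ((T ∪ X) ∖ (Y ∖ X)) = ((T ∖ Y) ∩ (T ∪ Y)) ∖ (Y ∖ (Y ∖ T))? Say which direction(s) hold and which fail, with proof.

The sets are not equal: only the reverse inclusion holds.

(⊆) This inclusion fails. Take T = ∅, X = {1}, Y = ∅; then 1 ∈ (Y ∖ X) ∪ ((T ∪ X) ∖ (Y ∖ X)) but 1 ∉ ((T ∖ Y) ∩ (T ∪ Y)) ∖ (Y ∖ (Y ∖ T)).

(⊇) Let x ∈ ((T ∖ Y) ∩ (T ∪ Y)) ∖ (Y ∖ (Y ∖ T)). Then either x ∈ T and x ∉ X, Y; or x ∈ T ∩ X and x ∉ Y. In each case x ∈ (Y ∖ X) ∪ ((T ∪ X) ∖ (Y ∖ X)), so ((T ∖ Y) ∩ (T ∪ Y)) ∖ (Y ∖ (Y ∖ T)) ⊆ (Y ∖ X) ∪ ((T ∪ X) ∖ (Y ∖ X)).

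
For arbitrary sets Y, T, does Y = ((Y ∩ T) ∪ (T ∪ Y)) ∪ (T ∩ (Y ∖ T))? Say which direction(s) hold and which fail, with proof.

Only the forward inclusion holds.

Forward inclusion. Let x ∈ Y. Then either x ∈ Y and x ∉ T; or x ∈ Y ∩ T. In each case x ∈ ((Y ∩ T) ∪ (T ∪ Y)) ∪ (T ∩ (Y ∖ T)), so Y ⊆ ((Y ∩ T) ∪ (T ∪ Y)) ∪ (T ∩ (Y ∖ T)).

Reverse inclusion. This inclusion fails. Take Y = ∅, T = {1}; then 1 ∈ ((Y ∩ T) ∪ (T ∪ Y)) ∪ (T ∩ (Y ∖ T)) but 1 ∉ Y.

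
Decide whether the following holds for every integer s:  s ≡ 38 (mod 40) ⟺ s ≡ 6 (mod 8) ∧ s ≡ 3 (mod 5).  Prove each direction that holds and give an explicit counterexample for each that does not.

Forward direction. Suppose s ≡ 38 (mod 40); write s = 40j + 38. Since 8 ∣ 40, reducing mod 8 gives s ≡ 38 ≡ 6 (mod 8); since 5 ∣ 40, reducing mod 5 gives s ≡ 38 ≡ 3 (mod 5).

Converse. If s ≡ 6 (mod 8) and s ≡ 3 (mod 5), then by the Chinese remainder theorem s ≡ 38 (mod 40). This is exactly s ≡ 38 (mod 40).

The biconditional holds.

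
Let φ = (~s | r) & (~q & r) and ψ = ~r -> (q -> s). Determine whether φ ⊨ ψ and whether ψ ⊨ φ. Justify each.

(⇒) Assume the antecedent. If s is true, ~r -> (q -> s) reduces to true regardless of the other variables. If s is false, the antecedent forces (s = F, r = T, q = F), and ~r -> (q -> s) holds there. Either way ~r -> (q -> s) holds.

(⇐) This fails. Under s = F, r = F, q = F, the left side is false but the right side is true.

Only the forward implication holds.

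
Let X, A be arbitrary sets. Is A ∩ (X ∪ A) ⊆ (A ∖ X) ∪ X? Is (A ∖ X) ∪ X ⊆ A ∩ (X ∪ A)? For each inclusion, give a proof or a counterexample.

(⟹) Let x ∈ A ∩ (X ∪ A). Then either x ∈ A and x ∉ X; or x ∈ X ∩ A. In each case x ∈ (A ∖ X) ∪ X, so A ∩ (X ∪ A) ⊆ (A ∖ X) ∪ X.

(⟸) This inclusion fails. Take X = {1}, A = ∅; then 1 ∈ (A ∖ X) ∪ X but 1 ∉ A ∩ (X ∪ A).

Only the forward inclusion holds.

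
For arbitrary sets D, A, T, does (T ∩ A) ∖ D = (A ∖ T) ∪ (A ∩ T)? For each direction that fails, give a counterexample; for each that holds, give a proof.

(⊆) holds; (⊇) fails.

Forward inclusion. Let x ∈ (T ∩ A) ∖ D. Then x ∈ A ∩ T and x ∉ D, from which x ∈ (A ∖ T) ∪ (A ∩ T).

Reverse inclusion. This inclusion fails. Take D = ∅, A = {1}, T = ∅; then 1 ∈ (A ∖ T) ∪ (A ∩ T) but 1 ∉ (T ∩ A) ∖ D.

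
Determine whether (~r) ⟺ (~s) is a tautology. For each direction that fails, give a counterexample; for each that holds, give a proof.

Neither direction holds.

[⇒] This fails. Under r = F, s = T, the left side is true but the right side is false.

[⇐] This fails. Under r = T, s = F, the left side is false but the right side is true.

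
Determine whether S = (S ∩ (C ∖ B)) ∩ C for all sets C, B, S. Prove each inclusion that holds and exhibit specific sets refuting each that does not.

The sets are not equal: only the reverse inclusion holds.

(⟸) Let x ∈ (S ∩ (C ∖ B)) ∩ C. Then x ∈ C ∩ S and x ∉ B, from which x ∈ S.

(⟹) This inclusion fails. Take C = ∅, B = ∅, S = {1}; then 1 ∈ S but 1 ∉ (S ∩ (C ∖ B)) ∩ C.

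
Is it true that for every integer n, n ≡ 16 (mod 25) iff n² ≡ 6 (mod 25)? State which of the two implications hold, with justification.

The forward direction holds; the converse fails.

(⟹) Suppose n ≡ 16 (mod 25). Write n = 25j + 16. Then (25j + 16)² = 625j² + 800j + 256 = 25(25j² + 32j + 10) + 6, so n² ≡ 6 (mod 25).

(⟸) This fails: take n = 9. Then 9² = 81 ≡ 6 (mod 25), yet 9 ≡ 9 (mod 25), not 16.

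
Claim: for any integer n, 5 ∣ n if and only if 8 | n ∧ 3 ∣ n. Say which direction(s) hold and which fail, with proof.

(⇒) fails and (⇐) fails.

Forward direction. This fails: take n = 5. Certainly 5 ∣ 5, but 8 ∤ 5.

Converse. This fails: take n = 24. Both 8 ∣ 24 and 3 ∣ 24, yet 24 is not a multiple of 5 (since 24 = 4·5 + 4), so 5 ∤ 24.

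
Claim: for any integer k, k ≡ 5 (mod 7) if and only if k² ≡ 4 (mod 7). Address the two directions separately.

(⟸) This fails: take k = 2. Then 2² = 4 ≡ 4 (mod 7), yet 2 ≡ 2 (mod 7), not 5.

(⟹) Suppose k ≡ 5 (mod 7). Write k = 7j + 5. Then (7j + 5)² = 49j² + 70j + 25 = 7(7j² + 10j + 3) + 4, so k² ≡ 4 (mod 7).

Not equivalent: only (⇒) holds.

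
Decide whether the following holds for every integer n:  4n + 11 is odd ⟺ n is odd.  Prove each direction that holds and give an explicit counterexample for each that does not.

Only the converse holds.

(→) This fails: take n = 0. Then 4n + 11 = 11, which is odd, yet n = 0 is even, not odd.

(←) Suppose n is odd. Since 4 is even, 4n is even for every n, so 4n + 11 has the same parity as 11, which is odd. Hence 4n + 11 is odd.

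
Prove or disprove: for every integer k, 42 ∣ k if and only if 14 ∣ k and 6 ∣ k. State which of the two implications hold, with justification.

Equivalent; both directions hold.

(⇒) If 42 ∣ k, write k = 42q. Since 42 = 3·14, k = 14·(3q), so 14 ∣ k; and since 42 = 7·6, k = 6·(7q), so 6 ∣ k.

(⇐) Suppose 14 ∣ k and 6 ∣ k. Any common multiple of 14 and 6 is a multiple of their lcm; here lcm(14, 6) = 14·6/gcd(14, 6) = 84/2 = 42, so 42 ∣ k.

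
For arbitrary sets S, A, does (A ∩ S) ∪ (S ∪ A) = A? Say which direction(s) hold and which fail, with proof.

The sets are not equal: only the reverse inclusion holds.

(⟹) This inclusion fails. Take S = {1}, A = ∅; then 1 ∈ (A ∩ S) ∪ (S ∪ A) but 1 ∉ A.

(⟸) Let x ∈ A. Then either x ∈ A and x ∉ S; or x ∈ S ∩ A. In each case x ∈ (A ∩ S) ∪ (S ∪ A), so A ⊆ (A ∩ S) ∪ (S ∪ A).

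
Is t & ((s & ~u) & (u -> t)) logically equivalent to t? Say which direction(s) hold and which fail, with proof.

Not equivalent: only (⇒) holds.

(⇒) Assume the antecedent. If u is true, the antecedent cannot hold. If u is false, the antecedent forces (u = F, t = T, s = T), and t holds there. Either way t holds.

(⇐) This fails. Under u = F, t = T, s = F, the left side is false but the right side is true.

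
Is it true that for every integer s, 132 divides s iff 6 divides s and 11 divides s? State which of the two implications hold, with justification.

[⇐] This fails: take s = 66. Both 6 ∣ 66 and 11 ∣ 66, yet 66 is not a multiple of 132 (since 66 = 0·132 + 66), so 132 ∤ 66.

[⇒] If 132 ∣ s, write s = 132q. Since 132 = 22·6, s = 6·(22q), so 6 ∣ s; and since 132 = 12·11, s = 11·(12q), so 11 ∣ s.

(⇒) holds; (⇐) fails.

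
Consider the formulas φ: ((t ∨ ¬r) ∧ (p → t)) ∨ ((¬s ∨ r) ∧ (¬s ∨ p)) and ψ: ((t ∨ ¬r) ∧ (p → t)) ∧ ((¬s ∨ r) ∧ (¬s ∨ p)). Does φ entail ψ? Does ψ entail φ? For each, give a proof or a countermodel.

Only the converse holds.

(⇐) Assume the antecedent. If t is true, the consequent reduces to true regardless of the other variables. If t is false, the antecedent forces (t = F, s = F, p = F, r = F), and the consequent holds there. Either way the consequent holds.

(⇒) This fails. Under t = F, s = T, p = F, r = F, the left side is true but the right side is false.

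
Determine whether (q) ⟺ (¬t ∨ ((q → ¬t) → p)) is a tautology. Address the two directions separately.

(⇒) Assume the antecedent. If q is true, ¬t ∨ ((q → ¬t) → p) reduces to true regardless of the other variables. If q is false, the antecedent cannot hold. Either way ¬t ∨ ((q → ¬t) → p) holds.

(⇐) This fails. Under q = F, p = F, t = F, the left side is false but the right side is true.

(⇒) holds; (⇐) fails.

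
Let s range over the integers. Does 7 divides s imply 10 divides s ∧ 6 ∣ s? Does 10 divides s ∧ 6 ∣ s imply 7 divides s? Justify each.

Neither implication holds.

(→) This fails: take s = 7. Certainly 7 ∣ 7, but 10 ∤ 7.

(←) This fails: take s = 30. Both 10 ∣ 30 and 6 ∣ 30, yet 30 is not a multiple of 7 (since 30 = 4·7 + 2), so 7 ∤ 30.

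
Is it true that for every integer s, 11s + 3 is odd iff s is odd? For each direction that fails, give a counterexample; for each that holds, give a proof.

Both directions fail.

(⟹) This fails: s = 6 gives 11s + 3 = 69, which is odd, but 6 is even, not odd.

(⟸) This also fails: s = 5 is odd, but 11s + 3 = 58 is even, not odd.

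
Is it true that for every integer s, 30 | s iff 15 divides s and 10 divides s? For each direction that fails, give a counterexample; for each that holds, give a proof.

(→) If 30 ∣ s, write s = 30q. Since 30 = 2·15, s = 15·(2q), so 15 ∣ s; and since 30 = 3·10, s = 10·(3q), so 10 ∣ s.

(←) Suppose 15 ∣ s and 10 ∣ s. Any common multiple of 15 and 10 is a multiple of their lcm; here lcm(15, 10) = 15·10/gcd(15, 10) = 150/5 = 30, so 30 ∣ s.

Both implications hold.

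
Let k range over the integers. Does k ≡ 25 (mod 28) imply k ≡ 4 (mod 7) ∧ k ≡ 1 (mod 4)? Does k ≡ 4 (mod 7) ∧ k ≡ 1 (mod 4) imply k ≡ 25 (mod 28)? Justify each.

Both directions hold; the statement is true.

Forward direction. Suppose k ≡ 25 (mod 28); write k = 28j + 25. Since 7 ∣ 28, reducing mod 7 gives k ≡ 25 ≡ 4 (mod 7); since 4 ∣ 28, reducing mod 4 gives k ≡ 25 ≡ 1 (mod 4).

Converse. If k ≡ 4 (mod 7) and k ≡ 1 (mod 4), then by the Chinese remainder theorem k ≡ 25 (mod 28). This is exactly k ≡ 25 (mod 28).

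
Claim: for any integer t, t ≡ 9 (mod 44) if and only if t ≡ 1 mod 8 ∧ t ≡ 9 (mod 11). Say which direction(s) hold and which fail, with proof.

(⇒) This fails: t = 53 gives 53 ≡ 9 (mod 44) but 53 ≡ 5 (mod 8), so the conjunction on the right does not hold.

(⇐) Conversely, if t ≡ 1 (mod 8) and t ≡ 9 (mod 11), then by the Chinese remainder theorem t ≡ 9 (mod 88). Since 9 ≡ 9 (mod 44) and 44 ∣ 88, we get t ≡ 9 (mod 44).

Only the converse holds.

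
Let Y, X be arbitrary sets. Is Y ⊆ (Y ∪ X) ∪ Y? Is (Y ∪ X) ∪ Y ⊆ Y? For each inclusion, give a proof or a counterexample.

Only the forward inclusion holds.

Forward inclusion. Let x ∈ Y. Then either x ∈ Y and x ∉ X; or x ∈ Y ∩ X. In each case x ∈ (Y ∪ X) ∪ Y, so Y ⊆ (Y ∪ X) ∪ Y.

Reverse inclusion. This inclusion fails. Take Y = ∅, X = {1}; then 1 ∈ (Y ∪ X) ∪ Y but 1 ∉ Y.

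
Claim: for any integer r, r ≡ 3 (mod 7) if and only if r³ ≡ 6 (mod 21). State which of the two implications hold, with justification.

[⇒] This fails: take r = 10. Then 10 ≡ 3 (mod 7), but 10³ = 1000 ≡ 13 (mod 21), not 6.

[⇐] This fails: take r = 6. Then 6³ = 216 ≡ 6 (mod 21), yet 6 ≡ 6 (mod 7), not 3.

Both directions fail.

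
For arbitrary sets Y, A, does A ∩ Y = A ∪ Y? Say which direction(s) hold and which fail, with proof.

Reverse inclusion. This inclusion fails. Take Y = {1}, A = ∅; then 1 ∈ A ∪ Y but 1 ∉ A ∩ Y.

Forward inclusion. Let x ∈ A ∩ Y. Then x ∈ Y ∩ A, from which x ∈ A ∪ Y.

(⊆) holds; (⊇) fails.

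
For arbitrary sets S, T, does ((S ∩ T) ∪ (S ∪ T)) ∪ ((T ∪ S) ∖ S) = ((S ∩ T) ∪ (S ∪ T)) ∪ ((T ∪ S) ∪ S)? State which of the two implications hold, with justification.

(⟹) Let x ∈ ((S ∩ T) ∪ (S ∪ T)) ∪ ((T ∪ S) ∖ S). Then either x ∈ S and x ∉ T; or x ∈ T and x ∉ S; or x ∈ S ∩ T. In each case x ∈ ((S ∩ T) ∪ (S ∪ T)) ∪ ((T ∪ S) ∪ S), so ((S ∩ T) ∪ (S ∪ T)) ∪ ((T ∪ S) ∖ S) ⊆ ((S ∩ T) ∪ (S ∪ T)) ∪ ((T ∪ S) ∪ S).

(⟸) Let x ∈ ((S ∩ T) ∪ (S ∪ T)) ∪ ((T ∪ S) ∪ S). Then either x ∈ S and x ∉ T; or x ∈ T and x ∉ S; or x ∈ S ∩ T. In each case x ∈ ((S ∩ T) ∪ (S ∪ T)) ∪ ((T ∪ S) ∖ S), so ((S ∩ T) ∪ (S ∪ T)) ∪ ((T ∪ S) ∪ S) ⊆ ((S ∩ T) ∪ (S ∪ T)) ∪ ((T ∪ S) ∖ S).

Both inclusions hold.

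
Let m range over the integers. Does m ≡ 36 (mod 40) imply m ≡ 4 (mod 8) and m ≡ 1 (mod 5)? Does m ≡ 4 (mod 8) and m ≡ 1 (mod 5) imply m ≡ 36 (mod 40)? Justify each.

Both implications hold.

[⇐] If m ≡ 4 (mod 8) and m ≡ 1 (mod 5), then by the Chinese remainder theorem m ≡ 36 (mod 40). This is exactly m ≡ 36 (mod 40).

[⇒] Suppose m ≡ 36 (mod 40); write m = 40j + 36. Since 8 ∣ 40, reducing mod 8 gives m ≡ 36 ≡ 4 (mod 8); since 5 ∣ 40, reducing mod 5 gives m ≡ 36 ≡ 1 (mod 5).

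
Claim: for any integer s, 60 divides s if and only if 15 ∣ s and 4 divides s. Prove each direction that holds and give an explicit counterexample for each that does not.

Equivalent; both directions hold.

Forward direction. If 60 ∣ s, write s = 60q. Since 60 = 4·15, s = 15·(4q), so 15 ∣ s; and since 60 = 15·4, s = 4·(15q), so 4 ∣ s.

Converse. Suppose 15 ∣ s and 4 ∣ s. Any common multiple of 15 and 4 is a multiple of their lcm; here gcd(15, 4) = 1, so lcm(15, 4) = 15·4 = 60, so 60 ∣ s.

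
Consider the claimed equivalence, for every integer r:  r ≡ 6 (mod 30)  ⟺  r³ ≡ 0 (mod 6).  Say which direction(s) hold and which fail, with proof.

Only the forward implication holds.

(→) Suppose r ≡ 6 (mod 30). Then r³ ≡ 6³ = 216 (mod 30), and since 6 ∣ 30, also r³ ≡ 0 (mod 6).

(←) This fails: take r = 0. Then 0³ = 0 ≡ 0 (mod 6), yet 0 ≡ 0 (mod 30), not 6.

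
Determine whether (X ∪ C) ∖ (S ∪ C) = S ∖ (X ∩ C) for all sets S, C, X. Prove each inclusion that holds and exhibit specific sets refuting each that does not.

Forward inclusion. This inclusion fails. Take S = ∅, C = ∅, X = {1}; then 1 ∈ (X ∪ C) ∖ (S ∪ C) but 1 ∉ S ∖ (X ∩ C).

Reverse inclusion. This inclusion fails. Take S = {1}, C = ∅, X = ∅; then 1 ∈ S ∖ (X ∩ C) but 1 ∉ (X ∪ C) ∖ (S ∪ C).

Neither inclusion holds.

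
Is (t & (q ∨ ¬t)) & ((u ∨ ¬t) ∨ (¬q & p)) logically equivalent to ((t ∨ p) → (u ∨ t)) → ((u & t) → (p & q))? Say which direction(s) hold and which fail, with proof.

Both directions fail.

(→) This fails. Under u = T, q = T, t = T, p = F, the left side is true but the right side is false.

(←) This fails. Under u = F, q = F, t = F, p = F, the left side is false but the right side is true.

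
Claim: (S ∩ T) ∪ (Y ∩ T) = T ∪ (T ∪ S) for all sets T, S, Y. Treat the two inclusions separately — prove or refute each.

(⟸) This inclusion fails. Take T = {1}, S = ∅, Y = ∅; then 1 ∈ T ∪ (T ∪ S) but 1 ∉ (S ∩ T) ∪ (Y ∩ T).

(⟹) Let x ∈ (S ∩ T) ∪ (Y ∩ T). Then either x ∈ T ∩ S and x ∉ Y; or x ∈ T ∩ Y and x ∉ S; or x ∈ T ∩ S ∩ Y. In each case x ∈ T ∪ (T ∪ S), so (S ∩ T) ∪ (Y ∩ T) ⊆ T ∪ (T ∪ S).

The sets are not equal: only the forward inclusion holds.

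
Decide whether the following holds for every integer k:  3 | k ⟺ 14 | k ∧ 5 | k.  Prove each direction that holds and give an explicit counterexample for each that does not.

Forward direction. This fails: take k = 3. Certainly 3 ∣ 3, but 14 ∤ 3.

Converse. This fails: take k = 70. Both 14 ∣ 70 and 5 ∣ 70, yet 70 is not a multiple of 3 (since 70 = 23·3 + 1), so 3 ∤ 70.

Both directions fail.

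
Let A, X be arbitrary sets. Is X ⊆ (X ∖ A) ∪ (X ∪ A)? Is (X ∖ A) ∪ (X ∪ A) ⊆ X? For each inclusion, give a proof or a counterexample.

Forward inclusion. Let x ∈ X. Then either x ∈ X and x ∉ A; or x ∈ A ∩ X. In each case x ∈ (X ∖ A) ∪ (X ∪ A), so X ⊆ (X ∖ A) ∪ (X ∪ A).

Reverse inclusion. This inclusion fails. Take A = {1}, X = ∅; then 1 ∈ (X ∖ A) ∪ (X ∪ A) but 1 ∉ X.

The sets are not equal: only the forward inclusion holds.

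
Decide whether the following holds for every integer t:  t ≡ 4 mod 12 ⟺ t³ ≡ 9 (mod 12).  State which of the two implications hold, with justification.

Forward direction. This fails: take t = 4. Then 4 ≡ 4 (mod 12), but 4³ = 64 ≡ 4 (mod 12), not 9.

Converse. This fails: take t = 9. Then 9³ = 729 ≡ 9 (mod 12), yet 9 ≡ 9 (mod 12), not 4.

Neither implication holds.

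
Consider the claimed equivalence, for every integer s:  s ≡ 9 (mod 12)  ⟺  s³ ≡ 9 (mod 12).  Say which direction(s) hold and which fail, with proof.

(⇒) Suppose s ≡ 9 (mod 12). Write s = 12j + 9. Then (12j + 9)³ = 1728j³ + 3888j² + 2916j + 729 = 12(144j³ + 324j² + 243j + 60) + 9, so s³ ≡ 9 (mod 12).

(⇐) For the converse, argue contrapositively. If s ≢ 9 (mod 12), then s is congruent to one of 0, 1, 2, 3, 4, 5, 6, 7, 8, 10, 11 modulo 12, and these give s³ ≡ 0, 1, 8, 3, 4, 5, 0, 7, 8, 4, 11 respectively — never 9.

Both directions hold; the statement is true.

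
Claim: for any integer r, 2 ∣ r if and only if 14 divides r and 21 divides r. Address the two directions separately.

Not equivalent: only (⇐) holds.

(→) This fails: take r = 2. Certainly 2 ∣ 2, but 14 ∤ 2.

(←) Suppose 14 ∣ r and 21 ∣ r. Any common multiple of 14 and 21 is a multiple of their lcm; here lcm(14, 21) = 14·21/gcd(14, 21) = 294/7 = 42, so 42 ∣ r. Since 2 ∣ 42, it follows that 2 ∣ r.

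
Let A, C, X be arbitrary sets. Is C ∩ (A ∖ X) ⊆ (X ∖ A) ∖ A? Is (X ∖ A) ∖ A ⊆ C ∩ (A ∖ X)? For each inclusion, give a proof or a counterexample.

Neither inclusion holds.

(⟹) This inclusion fails. Take A = {1}, C = {1}, X = ∅; then 1 ∈ C ∩ (A ∖ X) but 1 ∉ (X ∖ A) ∖ A.

(⟸) This inclusion fails. Take A = ∅, C = ∅, X = {1}; then 1 ∈ (X ∖ A) ∖ A but 1 ∉ C ∩ (A ∖ X).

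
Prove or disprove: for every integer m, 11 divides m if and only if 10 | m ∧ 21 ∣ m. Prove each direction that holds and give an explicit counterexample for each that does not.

Neither implication holds.

(⟹) This fails: take m = 11. Certainly 11 ∣ 11, but 10 ∤ 11.

(⟸) This fails: take m = 210. Both 10 ∣ 210 and 21 ∣ 210, yet 210 is not a multiple of 11 (since 210 = 19·11 + 1), so 11 ∤ 210.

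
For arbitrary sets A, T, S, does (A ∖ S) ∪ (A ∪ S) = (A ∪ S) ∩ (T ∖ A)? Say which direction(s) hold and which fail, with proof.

(⊆) This inclusion fails. Take A = {1}, T = ∅, S = ∅; then 1 ∈ (A ∖ S) ∪ (A ∪ S) but 1 ∉ (A ∪ S) ∩ (T ∖ A).

(⊇) Let x ∈ (A ∪ S) ∩ (T ∖ A). Then x ∈ T ∩ S and x ∉ A, from which x ∈ (A ∖ S) ∪ (A ∪ S).

(⊆) fails; (⊇) holds.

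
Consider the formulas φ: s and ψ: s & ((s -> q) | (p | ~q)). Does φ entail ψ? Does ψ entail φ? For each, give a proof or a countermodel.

(⟹) Assume the antecedent. If p is true, the antecedent forces (p = T, s = T, q = F) or (p = T, s = T, q = T), and s & ((s -> q) | (p | ~q)) holds there. If p is false, the antecedent forces (p = F, s = T, q = F) or (p = F, s = T, q = T), and s & ((s -> q) | (p | ~q)) holds there. Either way s & ((s -> q) | (p | ~q)) holds.

(⟸) Assume the antecedent. If p is true, the antecedent forces (p = T, s = T, q = F) or (p = T, s = T, q = T), and s holds there. If p is false, the antecedent forces (p = F, s = T, q = F) or (p = F, s = T, q = T), and s holds there. Either way s holds.

Both implications hold.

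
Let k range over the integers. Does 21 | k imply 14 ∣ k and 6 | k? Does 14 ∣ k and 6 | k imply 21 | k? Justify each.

Forward direction. This fails: take k = 21. Certainly 21 ∣ 21, but 14 ∤ 21.

Converse. Suppose 14 ∣ k and 6 ∣ k. Any common multiple of 14 and 6 is a multiple of their lcm; here lcm(14, 6) = 14·6/gcd(14, 6) = 84/2 = 42, so 42 ∣ k. Since 21 ∣ 42, it follows that 21 ∣ k.

Only the reverse direction holds.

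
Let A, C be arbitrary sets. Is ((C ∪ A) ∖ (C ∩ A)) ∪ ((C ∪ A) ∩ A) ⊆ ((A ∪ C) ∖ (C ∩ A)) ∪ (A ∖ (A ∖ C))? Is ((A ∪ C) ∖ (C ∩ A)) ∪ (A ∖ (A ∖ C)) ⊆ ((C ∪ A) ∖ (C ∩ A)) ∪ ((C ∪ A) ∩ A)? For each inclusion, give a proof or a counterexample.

(⊆) Let x ∈ ((C ∪ A) ∖ (C ∩ A)) ∪ ((C ∪ A) ∩ A). Then either x ∈ A and x ∉ C; or x ∈ C and x ∉ A; or x ∈ A ∩ C. In each case x ∈ ((A ∪ C) ∖ (C ∩ A)) ∪ (A ∖ (A ∖ C)), so ((C ∪ A) ∖ (C ∩ A)) ∪ ((C ∪ A) ∩ A) ⊆ ((A ∪ C) ∖ (C ∩ A)) ∪ (A ∖ (A ∖ C)).

(⊇) Let x ∈ ((A ∪ C) ∖ (C ∩ A)) ∪ (A ∖ (A ∖ C)). Then either x ∈ A and x ∉ C; or x ∈ C and x ∉ A; or x ∈ A ∩ C. In each case x ∈ ((C ∪ A) ∖ (C ∩ A)) ∪ ((C ∪ A) ∩ A), so ((A ∪ C) ∖ (C ∩ A)) ∪ (A ∖ (A ∖ C)) ⊆ ((C ∪ A) ∖ (C ∩ A)) ∪ ((C ∪ A) ∩ A).

Both inclusions hold.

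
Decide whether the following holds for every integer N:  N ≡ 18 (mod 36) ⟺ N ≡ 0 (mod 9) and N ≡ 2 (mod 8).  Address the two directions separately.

(⇒) This fails: N = 54 gives 54 ≡ 18 (mod 36) but 54 ≡ 6 (mod 8), so the conjunction on the right does not hold.

(⇐) Conversely, if N ≡ 0 (mod 9) and N ≡ 2 (mod 8), then by the Chinese remainder theorem N ≡ 18 (mod 72). Since 18 ≡ 18 (mod 36) and 36 ∣ 72, we get N ≡ 18 (mod 36).

The forward direction fails; the converse holds.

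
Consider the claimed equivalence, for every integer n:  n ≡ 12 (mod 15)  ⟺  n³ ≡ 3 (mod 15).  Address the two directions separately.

Both directions hold; the statement is true.

(⇒) Suppose n ≡ 12 (mod 15). Write n = 15j + 12. Then (15j + 12)³ = 3375j³ + 8100j² + 6480j + 1728 = 15(225j³ + 540j² + 432j + 115) + 3, so n³ ≡ 3 (mod 15).

(⇐) Conversely, suppose n³ ≡ 3 (mod 15). The only residue r in {0, …, 14} with r³ ≡ 3 (mod 15) is r = 12, so n ≡ 12 (mod 15).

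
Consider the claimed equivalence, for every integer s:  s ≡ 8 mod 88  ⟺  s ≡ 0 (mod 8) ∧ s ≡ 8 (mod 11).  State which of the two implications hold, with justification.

[⇒] Suppose s ≡ 8 (mod 88); write s = 88j + 8. Since 8 ∣ 88, reducing mod 8 gives s ≡ 8 ≡ 0 (mod 8); since 11 ∣ 88, reducing mod 11 gives s ≡ 8 (mod 11).

[⇐] Conversely, if s ≡ 0 (mod 8) and s ≡ 8 (mod 11), then by the Chinese remainder theorem s ≡ 8 (mod 88). This is exactly s ≡ 8 (mod 88).

Both implications hold.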